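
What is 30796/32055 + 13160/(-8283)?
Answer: -18528948/29501285 ≈ -0.62807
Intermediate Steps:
30796/32055 + 13160/(-8283) = 30796*(1/32055) + 13160*(-1/8283) = 30796/32055 - 13160/8283 = -18528948/29501285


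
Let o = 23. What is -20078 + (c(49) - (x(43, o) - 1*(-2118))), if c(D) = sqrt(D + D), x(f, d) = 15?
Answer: -22211 + 7*sqrt(2) ≈ -22201.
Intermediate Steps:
c(D) = sqrt(2)*sqrt(D) (c(D) = sqrt(2*D) = sqrt(2)*sqrt(D))
-20078 + (c(49) - (x(43, o) - 1*(-2118))) = -20078 + (sqrt(2)*sqrt(49) - (15 - 1*(-2118))) = -20078 + (sqrt(2)*7 - (15 + 2118)) = -20078 + (7*sqrt(2) - 1*2133) = -20078 + (7*sqrt(2) - 2133) = -20078 + (-2133 + 7*sqrt(2)) = -22211 + 7*sqrt(2)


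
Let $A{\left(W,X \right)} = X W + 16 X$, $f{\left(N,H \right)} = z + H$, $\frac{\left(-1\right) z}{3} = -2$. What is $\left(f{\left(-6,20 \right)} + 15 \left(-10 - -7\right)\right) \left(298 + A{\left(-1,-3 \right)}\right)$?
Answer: $-4807$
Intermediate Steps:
$z = 6$ ($z = \left(-3\right) \left(-2\right) = 6$)
$f{\left(N,H \right)} = 6 + H$
$A{\left(W,X \right)} = 16 X + W X$ ($A{\left(W,X \right)} = W X + 16 X = 16 X + W X$)
$\left(f{\left(-6,20 \right)} + 15 \left(-10 - -7\right)\right) \left(298 + A{\left(-1,-3 \right)}\right) = \left(\left(6 + 20\right) + 15 \left(-10 - -7\right)\right) \left(298 - 3 \left(16 - 1\right)\right) = \left(26 + 15 \left(-10 + 7\right)\right) \left(298 - 45\right) = \left(26 + 15 \left(-3\right)\right) \left(298 - 45\right) = \left(26 - 45\right) 253 = \left(-19\right) 253 = -4807$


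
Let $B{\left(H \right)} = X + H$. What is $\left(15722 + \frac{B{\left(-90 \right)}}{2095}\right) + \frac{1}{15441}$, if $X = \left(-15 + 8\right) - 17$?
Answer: $\frac{508587569011}{32348895} \approx 15722.0$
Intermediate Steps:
$X = -24$ ($X = -7 - 17 = -24$)
$B{\left(H \right)} = -24 + H$
$\left(15722 + \frac{B{\left(-90 \right)}}{2095}\right) + \frac{1}{15441} = \left(15722 + \frac{-24 - 90}{2095}\right) + \frac{1}{15441} = \left(15722 - \frac{114}{2095}\right) + \frac{1}{15441} = \frac{32937476}{2095} + \frac{1}{15441} = \frac{508587569011}{32348895}$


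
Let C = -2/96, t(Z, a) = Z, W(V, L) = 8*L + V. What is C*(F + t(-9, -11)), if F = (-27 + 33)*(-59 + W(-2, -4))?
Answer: 189/16 ≈ 11.813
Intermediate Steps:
W(V, L) = V + 8*L
C = -1/48 (C = -2*1/96 = -1/48 ≈ -0.020833)
F = -558 (F = (-27 + 33)*(-59 + (-2 + 8*(-4))) = 6*(-59 + (-2 - 32)) = 6*(-59 - 34) = 6*(-93) = -558)
C*(F + t(-9, -11)) = -(-558 - 9)/48 = -1/48*(-567) = 189/16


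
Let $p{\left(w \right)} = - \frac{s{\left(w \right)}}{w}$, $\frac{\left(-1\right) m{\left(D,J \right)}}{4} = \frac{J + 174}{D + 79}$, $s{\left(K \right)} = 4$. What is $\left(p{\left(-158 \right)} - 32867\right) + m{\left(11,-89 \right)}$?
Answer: $- \frac{23371105}{711} \approx -32871.0$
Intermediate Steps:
$m{\left(D,J \right)} = - \frac{4 \left(174 + J\right)}{79 + D}$ ($m{\left(D,J \right)} = - 4 \frac{J + 174}{D + 79} = - 4 \frac{174 + J}{79 + D} = - \frac{4 \left(174 + J\right)}{79 + D}$)
$p{\left(w \right)} = - \frac{4}{w}$
$\left(p{\left(-158 \right)} - 32867\right) + m{\left(11,-89 \right)} = \left(- \frac{4}{-158} - 32867\right) + \frac{4 \left(-174 - -89\right)}{79 + 11} = \left(\left(-4\right) \left(- \frac{1}{158}\right) - 32867\right) + \frac{4 \left(-174 + 89\right)}{90} = \left(\frac{2}{79} - 32867\right) + 4 \cdot \frac{1}{90} \left(-85\right) = - \frac{2596491}{79} - \frac{34}{9} = - \frac{23371105}{711}$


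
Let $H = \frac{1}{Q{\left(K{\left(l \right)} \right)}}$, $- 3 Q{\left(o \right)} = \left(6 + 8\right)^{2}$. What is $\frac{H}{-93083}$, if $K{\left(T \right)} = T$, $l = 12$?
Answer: $\frac{3}{18244268} \approx 1.6444 \cdot 10^{-7}$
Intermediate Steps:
$Q{\left(o \right)} = - \frac{196}{3}$ ($Q{\left(o \right)} = - \frac{\left(6 + 8\right)^{2}}{3} = - \frac{14^{2}}{3} = \left(- \frac{1}{3}\right) 196 = - \frac{196}{3}$)
$H = - \frac{3}{196}$ ($H = \frac{1}{- \frac{196}{3}} = - \frac{3}{196} \approx -0.015306$)
$\frac{H}{-93083} = - \frac{3}{196 \left(-93083\right)} = \left(- \frac{3}{196}\right) \left(- \frac{1}{93083}\right) = \frac{3}{18244268}$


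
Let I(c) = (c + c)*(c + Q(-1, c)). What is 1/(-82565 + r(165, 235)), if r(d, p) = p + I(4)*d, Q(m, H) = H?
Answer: -1/71770 ≈ -1.3933e-5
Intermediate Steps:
I(c) = 4*c**2 (I(c) = (c + c)*(c + c) = (2*c)*(2*c) = 4*c**2)
r(d, p) = p + 64*d (r(d, p) = p + (4*4**2)*d = p + (4*16)*d = p + 64*d)
1/(-82565 + r(165, 235)) = 1/(-82565 + (235 + 64*165)) = 1/(-82565 + (235 + 10560)) = 1/(-82565 + 10795) = 1/(-71770) = -1/71770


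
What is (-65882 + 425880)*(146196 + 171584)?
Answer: 114400164440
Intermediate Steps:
(-65882 + 425880)*(146196 + 171584) = 359998*317780 = 114400164440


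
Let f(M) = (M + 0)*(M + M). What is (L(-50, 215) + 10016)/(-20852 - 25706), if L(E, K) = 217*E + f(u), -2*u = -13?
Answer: 1499/93116 ≈ 0.016098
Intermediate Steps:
u = 13/2 (u = -1/2*(-13) = 13/2 ≈ 6.5000)
f(M) = 2*M**2 (f(M) = M*(2*M) = 2*M**2)
L(E, K) = 169/2 + 217*E (L(E, K) = 217*E + 2*(13/2)**2 = 217*E + 2*(169/4) = 217*E + 169/2 = 169/2 + 217*E)
(L(-50, 215) + 10016)/(-20852 - 25706) = ((169/2 + 217*(-50)) + 10016)/(-20852 - 25706) = ((169/2 - 10850) + 10016)/(-46558) = (-21531/2 + 10016)*(-1/46558) = -1499/2*(-1/46558) = 1499/93116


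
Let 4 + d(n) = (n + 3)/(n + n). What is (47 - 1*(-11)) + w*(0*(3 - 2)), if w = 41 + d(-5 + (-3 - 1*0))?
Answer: 58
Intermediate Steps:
d(n) = -4 + (3 + n)/(2*n) (d(n) = -4 + (n + 3)/(n + n) = -4 + (3 + n)/((2*n)) = -4 + (3 + n)*(1/(2*n)) = -4 + (3 + n)/(2*n))
w = 597/16 (w = 41 + (3 - 7*(-5 + (-3 - 1*0)))/(2*(-5 + (-3 - 1*0))) = 41 + (3 - 7*(-5 + (-3 + 0)))/(2*(-5 + (-3 + 0))) = 41 + (3 - 7*(-5 - 3))/(2*(-5 - 3)) = 41 + (½)*(3 - 7*(-8))/(-8) = 41 + (½)*(-⅛)*(3 + 56) = 41 + (½)*(-⅛)*59 = 41 - 59/16 = 597/16 ≈ 37.313)
(47 - 1*(-11)) + w*(0*(3 - 2)) = (47 - 1*(-11)) + 597*(0*(3 - 2))/16 = (47 + 11) + 597*(0*1)/16 = 58 + (597/16)*0 = 58 + 0 = 58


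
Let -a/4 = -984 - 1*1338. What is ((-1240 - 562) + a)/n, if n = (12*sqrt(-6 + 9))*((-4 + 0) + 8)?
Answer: 3743*sqrt(3)/72 ≈ 90.043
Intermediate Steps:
a = 9288 (a = -4*(-984 - 1*1338) = -4*(-984 - 1338) = -4*(-2322) = 9288)
n = 48*sqrt(3) (n = (12*sqrt(3))*(-4 + 8) = (12*sqrt(3))*4 = 48*sqrt(3) ≈ 83.138)
((-1240 - 562) + a)/n = ((-1240 - 562) + 9288)/((48*sqrt(3))) = (-1802 + 9288)*(sqrt(3)/144) = 7486*(sqrt(3)/144) = 3743*sqrt(3)/72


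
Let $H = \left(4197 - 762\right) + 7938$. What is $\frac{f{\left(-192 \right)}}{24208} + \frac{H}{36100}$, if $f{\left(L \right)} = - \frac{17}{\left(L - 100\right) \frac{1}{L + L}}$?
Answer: $\frac{73673781}{234541700} \approx 0.31412$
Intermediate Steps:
$H = 11373$ ($H = 3435 + 7938 = 11373$)
$f{\left(L \right)} = - \frac{34 L}{-100 + L}$ ($f{\left(L \right)} = - \frac{17}{\left(-100 + L\right) \frac{1}{2 L}} = - \frac{17}{\frac{1}{2} \frac{1}{L} \left(-100 + L\right)} = - 17 \frac{2 L}{-100 + L} = - \frac{34 L}{-100 + L}$)
$\frac{f{\left(-192 \right)}}{24208} + \frac{H}{36100} = \frac{\left(-34\right) \left(-192\right) \frac{1}{-100 - 192}}{24208} + \frac{11373}{36100} = \left(-34\right) \left(-192\right) \frac{1}{-292} \cdot \frac{1}{24208} + 11373 \cdot \frac{1}{36100} = \left(-34\right) \left(-192\right) \left(- \frac{1}{292}\right) \frac{1}{24208} + \frac{11373}{36100} = \left(- \frac{1632}{73}\right) \frac{1}{24208} + \frac{11373}{36100} = - \frac{6}{6497} + \frac{11373}{36100} = \frac{73673781}{234541700}$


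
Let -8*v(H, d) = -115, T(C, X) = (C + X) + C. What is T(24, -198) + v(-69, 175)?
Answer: -1085/8 ≈ -135.63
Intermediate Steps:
T(C, X) = X + 2*C
v(H, d) = 115/8 (v(H, d) = -1/8*(-115) = 115/8)
T(24, -198) + v(-69, 175) = (-198 + 2*24) + 115/8 = (-198 + 48) + 115/8 = -150 + 115/8 = -1085/8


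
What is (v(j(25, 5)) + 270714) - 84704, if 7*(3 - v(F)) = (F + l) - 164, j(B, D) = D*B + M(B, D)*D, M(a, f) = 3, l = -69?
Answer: 1302184/7 ≈ 1.8603e+5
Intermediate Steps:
j(B, D) = 3*D + B*D (j(B, D) = D*B + 3*D = B*D + 3*D = 3*D + B*D)
v(F) = 254/7 - F/7 (v(F) = 3 - ((F - 69) - 164)/7 = 3 - ((-69 + F) - 164)/7 = 3 - (-233 + F)/7 = 3 + (233/7 - F/7) = 254/7 - F/7)
(v(j(25, 5)) + 270714) - 84704 = ((254/7 - 5*(3 + 25)/7) + 270714) - 84704 = ((254/7 - 5*28/7) + 270714) - 84704 = ((254/7 - ⅐*140) + 270714) - 84704 = ((254/7 - 20) + 270714) - 84704 = (114/7 + 270714) - 84704 = 1895112/7 - 84704 = 1302184/7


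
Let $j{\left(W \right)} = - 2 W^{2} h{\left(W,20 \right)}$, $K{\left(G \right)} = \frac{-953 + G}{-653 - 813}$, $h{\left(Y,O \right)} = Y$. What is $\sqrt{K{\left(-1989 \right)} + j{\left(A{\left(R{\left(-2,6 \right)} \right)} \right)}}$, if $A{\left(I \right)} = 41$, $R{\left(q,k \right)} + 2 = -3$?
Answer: $\frac{i \sqrt{74059912095}}{733} \approx 371.27 i$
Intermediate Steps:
$R{\left(q,k \right)} = -5$ ($R{\left(q,k \right)} = -2 - 3 = -5$)
$K{\left(G \right)} = \frac{953}{1466} - \frac{G}{1466}$ ($K{\left(G \right)} = \frac{-953 + G}{-1466} = \left(-953 + G\right) \left(- \frac{1}{1466}\right) = \frac{953}{1466} - \frac{G}{1466}$)
$j{\left(W \right)} = - 2 W^{3}$ ($j{\left(W \right)} = - 2 W^{2} W = - 2 W^{3}$)
$\sqrt{K{\left(-1989 \right)} + j{\left(A{\left(R{\left(-2,6 \right)} \right)} \right)}} = \sqrt{\left(\frac{953}{1466} - - \frac{1989}{1466}\right) - 2 \cdot 41^{3}} = \sqrt{\left(\frac{953}{1466} + \frac{1989}{1466}\right) - 137842} = \sqrt{\frac{1471}{733} - 137842} = \sqrt{- \frac{101036715}{733}} = \frac{i \sqrt{74059912095}}{733}$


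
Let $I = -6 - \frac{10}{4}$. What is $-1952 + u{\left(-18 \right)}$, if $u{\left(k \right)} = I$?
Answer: $- \frac{3921}{2} \approx -1960.5$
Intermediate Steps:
$I = - \frac{17}{2}$ ($I = -6 - 10 \cdot \frac{1}{4} = -6 - \frac{5}{2} = - \frac{17}{2} \approx -8.5$)
$u{\left(k \right)} = - \frac{17}{2}$
$-1952 + u{\left(-18 \right)} = -1952 - \frac{17}{2} = - \frac{3921}{2}$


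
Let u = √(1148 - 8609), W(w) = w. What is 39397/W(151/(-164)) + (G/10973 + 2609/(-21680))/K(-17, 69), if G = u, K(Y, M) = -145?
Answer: -20311138714841/474683600 - 3*I*√829/1591085 ≈ -42789.0 - 5.4288e-5*I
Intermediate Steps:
u = 3*I*√829 (u = √(-7461) = 3*I*√829 ≈ 86.377*I)
G = 3*I*√829 ≈ 86.377*I
39397/W(151/(-164)) + (G/10973 + 2609/(-21680))/K(-17, 69) = 39397/((151/(-164))) + ((3*I*√829)/10973 + 2609/(-21680))/(-145) = 39397/((151*(-1/164))) + ((3*I*√829)*(1/10973) + 2609*(-1/21680))*(-1/145) = 39397/(-151/164) + (3*I*√829/10973 - 2609/21680)*(-1/145) = 39397*(-164/151) + (-2609/21680 + 3*I*√829/10973)*(-1/145) = -6461108/151 + (2609/3143600 - 3*I*√829/1591085) = -20311138714841/474683600 - 3*I*√829/1591085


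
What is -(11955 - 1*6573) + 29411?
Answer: 24029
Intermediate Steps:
-(11955 - 1*6573) + 29411 = -(11955 - 6573) + 29411 = -1*5382 + 29411 = -5382 + 29411 = 24029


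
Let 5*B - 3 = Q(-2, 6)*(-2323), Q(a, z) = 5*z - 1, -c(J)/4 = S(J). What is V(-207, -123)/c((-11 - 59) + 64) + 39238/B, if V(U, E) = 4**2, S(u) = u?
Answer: -226921/101046 ≈ -2.2457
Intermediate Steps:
c(J) = -4*J
Q(a, z) = -1 + 5*z
B = -67364/5 (B = 3/5 + ((-1 + 5*6)*(-2323))/5 = 3/5 + ((-1 + 30)*(-2323))/5 = 3/5 + (29*(-2323))/5 = 3/5 + (1/5)*(-67367) = 3/5 - 67367/5 = -67364/5 ≈ -13473.)
V(U, E) = 16
V(-207, -123)/c((-11 - 59) + 64) + 39238/B = 16/((-4*((-11 - 59) + 64))) + 39238/(-67364/5) = 16/((-4*(-70 + 64))) + 39238*(-5/67364) = 16/((-4*(-6))) - 98095/33682 = 16/24 - 98095/33682 = 16*(1/24) - 98095/33682 = 2/3 - 98095/33682 = -226921/101046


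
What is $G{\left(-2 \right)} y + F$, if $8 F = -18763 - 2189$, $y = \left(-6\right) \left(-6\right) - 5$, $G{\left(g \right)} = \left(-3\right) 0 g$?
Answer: $-2619$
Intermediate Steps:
$G{\left(g \right)} = 0$ ($G{\left(g \right)} = 0 g = 0$)
$y = 31$ ($y = 36 - 5 = 31$)
$F = -2619$ ($F = \frac{-18763 - 2189}{8} = \frac{1}{8} \left(-20952\right) = -2619$)
$G{\left(-2 \right)} y + F = 0 \cdot 31 - 2619 = 0 - 2619 = -2619$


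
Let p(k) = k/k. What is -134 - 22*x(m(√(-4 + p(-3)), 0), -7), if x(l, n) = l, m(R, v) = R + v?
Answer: -134 - 22*I*√3 ≈ -134.0 - 38.105*I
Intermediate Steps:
p(k) = 1
-134 - 22*x(m(√(-4 + p(-3)), 0), -7) = -134 - 22*(√(-4 + 1) + 0) = -134 - 22*(√(-3) + 0) = -134 - 22*(I*√3 + 0) = -134 - 22*I*√3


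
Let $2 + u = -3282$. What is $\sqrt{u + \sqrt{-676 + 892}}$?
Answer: $\sqrt{-3284 + 6 \sqrt{6}} \approx 57.178 i$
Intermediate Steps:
$u = -3284$ ($u = -2 - 3282 = -3284$)
$\sqrt{u + \sqrt{-676 + 892}} = \sqrt{-3284 + \sqrt{-676 + 892}} = \sqrt{-3284 + \sqrt{216}} = \sqrt{-3284 + 6 \sqrt{6}}$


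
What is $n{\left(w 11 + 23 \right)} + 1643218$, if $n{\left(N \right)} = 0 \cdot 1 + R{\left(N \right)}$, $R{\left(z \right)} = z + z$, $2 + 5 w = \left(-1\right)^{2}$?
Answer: $\frac{8216298}{5} \approx 1.6433 \cdot 10^{6}$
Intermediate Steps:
$w = - \frac{1}{5}$ ($w = - \frac{2}{5} + \frac{\left(-1\right)^{2}}{5} = - \frac{2}{5} + \frac{1}{5} \cdot 1 = - \frac{2}{5} + \frac{1}{5} = - \frac{1}{5} \approx -0.2$)
$R{\left(z \right)} = 2 z$
$n{\left(N \right)} = 2 N$ ($n{\left(N \right)} = 0 \cdot 1 + 2 N = 0 + 2 N = 2 N$)
$n{\left(w 11 + 23 \right)} + 1643218 = 2 \left(\left(- \frac{1}{5}\right) 11 + 23\right) + 1643218 = 2 \left(- \frac{11}{5} + 23\right) + 1643218 = 2 \cdot \frac{104}{5} + 1643218 = \frac{208}{5} + 1643218 = \frac{8216298}{5}$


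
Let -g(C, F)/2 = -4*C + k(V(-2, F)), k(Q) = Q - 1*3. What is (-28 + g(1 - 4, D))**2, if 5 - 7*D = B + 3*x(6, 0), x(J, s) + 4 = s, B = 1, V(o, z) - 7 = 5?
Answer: 4900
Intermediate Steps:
V(o, z) = 12 (V(o, z) = 7 + 5 = 12)
x(J, s) = -4 + s
k(Q) = -3 + Q (k(Q) = Q - 3 = -3 + Q)
D = 16/7 (D = 5/7 - (1 + 3*(-4 + 0))/7 = 5/7 - (1 + 3*(-4))/7 = 5/7 - (1 - 12)/7 = 5/7 - 1/7*(-11) = 5/7 + 11/7 = 16/7 ≈ 2.2857)
g(C, F) = -18 + 8*C (g(C, F) = -2*(-4*C + (-3 + 12)) = -2*(-4*C + 9) = -2*(9 - 4*C) = -18 + 8*C)
(-28 + g(1 - 4, D))**2 = (-28 + (-18 + 8*(1 - 4)))**2 = (-28 + (-18 + 8*(-3)))**2 = (-28 + (-18 - 24))**2 = (-28 - 42)**2 = (-70)**2 = 4900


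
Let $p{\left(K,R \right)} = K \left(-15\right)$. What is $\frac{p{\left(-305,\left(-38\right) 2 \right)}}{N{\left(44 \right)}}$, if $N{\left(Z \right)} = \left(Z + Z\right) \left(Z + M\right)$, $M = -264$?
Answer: $- \frac{915}{3872} \approx -0.23631$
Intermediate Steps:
$N{\left(Z \right)} = 2 Z \left(-264 + Z\right)$ ($N{\left(Z \right)} = \left(Z + Z\right) \left(Z - 264\right) = 2 Z \left(-264 + Z\right)$)
$p{\left(K,R \right)} = - 15 K$
$\frac{p{\left(-305,\left(-38\right) 2 \right)}}{N{\left(44 \right)}} = \frac{\left(-15\right) \left(-305\right)}{2 \cdot 44 \left(-264 + 44\right)} = \frac{4575}{2 \cdot 44 \left(-220\right)} = \frac{4575}{-19360} = 4575 \left(- \frac{1}{19360}\right) = - \frac{915}{3872}$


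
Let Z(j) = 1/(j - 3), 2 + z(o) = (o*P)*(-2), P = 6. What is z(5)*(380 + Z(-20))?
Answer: -541818/23 ≈ -23557.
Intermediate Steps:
z(o) = -2 - 12*o (z(o) = -2 + (o*6)*(-2) = -2 + (6*o)*(-2) = -2 - 12*o)
Z(j) = 1/(-3 + j)
z(5)*(380 + Z(-20)) = (-2 - 12*5)*(380 + 1/(-3 - 20)) = (-2 - 60)*(380 + 1/(-23)) = -62*(380 - 1/23) = -62*8739/23 = -541818/23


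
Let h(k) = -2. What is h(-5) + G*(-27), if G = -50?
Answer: 1348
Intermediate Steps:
h(-5) + G*(-27) = -2 - 50*(-27) = -2 + 1350 = 1348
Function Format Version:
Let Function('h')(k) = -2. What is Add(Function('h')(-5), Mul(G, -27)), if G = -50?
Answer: 1348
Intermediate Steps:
Add(Function('h')(-5), Mul(G, -27)) = Add(-2, Mul(-50, -27)) = Add(-2, 1350) = 1348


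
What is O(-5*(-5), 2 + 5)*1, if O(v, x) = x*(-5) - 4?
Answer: -39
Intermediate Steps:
O(v, x) = -4 - 5*x (O(v, x) = -5*x - 4 = -4 - 5*x)
O(-5*(-5), 2 + 5)*1 = (-4 - 5*(2 + 5))*1 = (-4 - 5*7)*1 = (-4 - 35)*1 = -39*1 = -39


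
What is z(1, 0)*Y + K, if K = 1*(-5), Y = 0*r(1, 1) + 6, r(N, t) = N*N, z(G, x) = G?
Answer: 1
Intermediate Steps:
r(N, t) = N**2
Y = 6 (Y = 0*1**2 + 6 = 0*1 + 6 = 0 + 6 = 6)
K = -5
z(1, 0)*Y + K = 1*6 - 5 = 6 - 5 = 1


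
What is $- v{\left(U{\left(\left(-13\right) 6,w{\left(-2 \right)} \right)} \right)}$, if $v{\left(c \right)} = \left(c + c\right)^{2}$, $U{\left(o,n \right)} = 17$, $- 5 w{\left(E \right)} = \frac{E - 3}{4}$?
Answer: $-1156$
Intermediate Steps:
$w{\left(E \right)} = \frac{3}{20} - \frac{E}{20}$ ($w{\left(E \right)} = - \frac{\left(E - 3\right) \frac{1}{4}}{5} = - \frac{\left(-3 + E\right) \frac{1}{4}}{5} = - \frac{- \frac{3}{4} + \frac{E}{4}}{5} = \frac{3}{20} - \frac{E}{20}$)
$v{\left(c \right)} = 4 c^{2}$ ($v{\left(c \right)} = \left(2 c\right)^{2} = 4 c^{2}$)
$- v{\left(U{\left(\left(-13\right) 6,w{\left(-2 \right)} \right)} \right)} = - 4 \cdot 17^{2} = - 4 \cdot 289 = \left(-1\right) 1156 = -1156$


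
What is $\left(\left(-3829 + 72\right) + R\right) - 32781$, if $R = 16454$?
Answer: $-20084$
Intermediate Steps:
$\left(\left(-3829 + 72\right) + R\right) - 32781 = \left(\left(-3829 + 72\right) + 16454\right) - 32781 = \left(-3757 + 16454\right) - 32781 = 12697 - 32781 = -20084$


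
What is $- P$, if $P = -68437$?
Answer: $68437$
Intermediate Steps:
$- P = \left(-1\right) \left(-68437\right) = 68437$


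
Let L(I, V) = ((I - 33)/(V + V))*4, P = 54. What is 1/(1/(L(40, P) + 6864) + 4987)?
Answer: 185335/924265672 ≈ 0.00020052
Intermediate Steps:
L(I, V) = 2*(-33 + I)/V (L(I, V) = ((-33 + I)/((2*V)))*4 = ((-33 + I)*(1/(2*V)))*4 = ((-33 + I)/(2*V))*4 = 2*(-33 + I)/V)
1/(1/(L(40, P) + 6864) + 4987) = 1/(1/(2*(-33 + 40)/54 + 6864) + 4987) = 1/(1/(2*(1/54)*7 + 6864) + 4987) = 1/(1/(7/27 + 6864) + 4987) = 1/(1/(185335/27) + 4987) = 1/(27/185335 + 4987) = 1/(924265672/185335) = 185335/924265672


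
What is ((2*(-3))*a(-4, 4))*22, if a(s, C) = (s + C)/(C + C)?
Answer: 0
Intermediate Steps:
a(s, C) = (C + s)/(2*C) (a(s, C) = (C + s)/((2*C)) = (C + s)*(1/(2*C)) = (C + s)/(2*C))
((2*(-3))*a(-4, 4))*22 = ((2*(-3))*((½)*(4 - 4)/4))*22 = -3*0/4*22 = -6*0*22 = 0*22 = 0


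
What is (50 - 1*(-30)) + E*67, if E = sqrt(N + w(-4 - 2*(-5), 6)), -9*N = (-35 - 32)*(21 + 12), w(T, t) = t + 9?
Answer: 80 + 67*sqrt(2346)/3 ≈ 1161.7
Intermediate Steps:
w(T, t) = 9 + t
N = 737/3 (N = -(-35 - 32)*(21 + 12)/9 = -(-67)*33/9 = -1/9*(-2211) = 737/3 ≈ 245.67)
E = sqrt(2346)/3 (E = sqrt(737/3 + (9 + 6)) = sqrt(737/3 + 15) = sqrt(782/3) = sqrt(2346)/3 ≈ 16.145)
(50 - 1*(-30)) + E*67 = (50 - 1*(-30)) + (sqrt(2346)/3)*67 = (50 + 30) + 67*sqrt(2346)/3 = 80 + 67*sqrt(2346)/3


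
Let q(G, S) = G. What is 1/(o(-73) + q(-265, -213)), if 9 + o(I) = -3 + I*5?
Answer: -1/642 ≈ -0.0015576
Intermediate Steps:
o(I) = -12 + 5*I (o(I) = -9 + (-3 + I*5) = -9 + (-3 + 5*I) = -12 + 5*I)
1/(o(-73) + q(-265, -213)) = 1/((-12 + 5*(-73)) - 265) = 1/((-12 - 365) - 265) = 1/(-377 - 265) = 1/(-642) = -1/642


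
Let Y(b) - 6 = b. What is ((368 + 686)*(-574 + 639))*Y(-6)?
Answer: 0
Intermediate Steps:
Y(b) = 6 + b
((368 + 686)*(-574 + 639))*Y(-6) = ((368 + 686)*(-574 + 639))*(6 - 6) = (1054*65)*0 = 68510*0 = 0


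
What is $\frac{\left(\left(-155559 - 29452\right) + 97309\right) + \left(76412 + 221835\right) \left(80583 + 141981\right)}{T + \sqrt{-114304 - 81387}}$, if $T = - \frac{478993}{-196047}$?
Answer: $\frac{3116662675792887696813}{3760750366779734} - \frac{1275618573969073147827 i \sqrt{195691}}{3760750366779734} \approx 8.2873 \cdot 10^{5} - 1.5005 \cdot 10^{8} i$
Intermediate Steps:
$T = \frac{478993}{196047}$ ($T = \left(-478993\right) \left(- \frac{1}{196047}\right) = \frac{478993}{196047} \approx 2.4433$)
$\frac{\left(\left(-155559 - 29452\right) + 97309\right) + \left(76412 + 221835\right) \left(80583 + 141981\right)}{T + \sqrt{-114304 - 81387}} = \frac{\left(\left(-155559 - 29452\right) + 97309\right) + \left(76412 + 221835\right) \left(80583 + 141981\right)}{\frac{478993}{196047} + \sqrt{-114304 - 81387}} = \frac{\left(-185011 + 97309\right) + 298247 \cdot 222564}{\frac{478993}{196047} + \sqrt{-195691}} = \frac{-87702 + 66379045308}{\frac{478993}{196047} + i \sqrt{195691}} = \frac{66378957606}{\frac{478993}{196047} + i \sqrt{195691}}$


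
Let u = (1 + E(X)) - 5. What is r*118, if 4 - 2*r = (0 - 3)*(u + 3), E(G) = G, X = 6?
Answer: 1121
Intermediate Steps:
u = 2 (u = (1 + 6) - 5 = 7 - 5 = 2)
r = 19/2 (r = 2 - (0 - 3)*(2 + 3)/2 = 2 - (-3)*5/2 = 2 - ½*(-15) = 2 + 15/2 = 19/2 ≈ 9.5000)
r*118 = (19/2)*118 = 1121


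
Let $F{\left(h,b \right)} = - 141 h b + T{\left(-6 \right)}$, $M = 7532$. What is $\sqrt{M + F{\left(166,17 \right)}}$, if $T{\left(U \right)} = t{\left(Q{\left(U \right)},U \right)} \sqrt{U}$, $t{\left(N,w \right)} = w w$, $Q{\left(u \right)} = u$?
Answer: $\sqrt{-390370 + 36 i \sqrt{6}} \approx 0.071 + 624.8 i$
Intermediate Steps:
$t{\left(N,w \right)} = w^{2}$
$T{\left(U \right)} = U^{\frac{5}{2}}$ ($T{\left(U \right)} = U^{2} \sqrt{U} = U^{\frac{5}{2}}$)
$F{\left(h,b \right)} = - 141 b h + 36 i \sqrt{6}$ ($F{\left(h,b \right)} = - 141 h b + \left(-6\right)^{\frac{5}{2}} = - 141 b h + 36 i \sqrt{6}$)
$\sqrt{M + F{\left(166,17 \right)}} = \sqrt{7532 + \left(\left(-141\right) 17 \cdot 166 + 36 i \sqrt{6}\right)} = \sqrt{7532 - \left(397902 - 36 i \sqrt{6}\right)} = \sqrt{-390370 + 36 i \sqrt{6}}$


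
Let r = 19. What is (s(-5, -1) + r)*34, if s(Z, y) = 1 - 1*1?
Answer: 646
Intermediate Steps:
s(Z, y) = 0 (s(Z, y) = 1 - 1 = 0)
(s(-5, -1) + r)*34 = (0 + 19)*34 = 19*34 = 646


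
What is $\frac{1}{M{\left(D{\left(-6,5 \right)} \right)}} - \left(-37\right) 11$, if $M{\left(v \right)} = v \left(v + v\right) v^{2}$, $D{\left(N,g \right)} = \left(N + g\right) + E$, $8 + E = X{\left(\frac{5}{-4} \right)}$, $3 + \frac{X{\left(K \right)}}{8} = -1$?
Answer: $\frac{2300169455}{5651522} \approx 407.0$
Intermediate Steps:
$X{\left(K \right)} = -32$ ($X{\left(K \right)} = -24 + 8 \left(-1\right) = -24 - 8 = -32$)
$E = -40$ ($E = -8 - 32 = -40$)
$D{\left(N,g \right)} = -40 + N + g$ ($D{\left(N,g \right)} = \left(N + g\right) - 40 = -40 + N + g$)
$M{\left(v \right)} = 2 v^{4}$ ($M{\left(v \right)} = v 2 v v^{2} = 2 v^{2} v^{2} = 2 v^{4}$)
$\frac{1}{M{\left(D{\left(-6,5 \right)} \right)}} - \left(-37\right) 11 = \frac{1}{2 \left(-40 - 6 + 5\right)^{4}} - \left(-37\right) 11 = \frac{1}{2 \left(-41\right)^{4}} - -407 = \frac{1}{2 \cdot 2825761} + 407 = \frac{1}{5651522} + 407 = \frac{2300169455}{5651522}$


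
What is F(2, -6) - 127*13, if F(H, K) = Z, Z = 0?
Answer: -1651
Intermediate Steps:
F(H, K) = 0
F(2, -6) - 127*13 = 0 - 127*13 = 0 - 1651 = -1651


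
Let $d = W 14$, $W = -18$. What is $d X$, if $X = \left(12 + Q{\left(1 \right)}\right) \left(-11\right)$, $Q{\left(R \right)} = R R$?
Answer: $36036$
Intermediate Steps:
$Q{\left(R \right)} = R^{2}$
$d = -252$ ($d = \left(-18\right) 14 = -252$)
$X = -143$ ($X = \left(12 + 1^{2}\right) \left(-11\right) = \left(12 + 1\right) \left(-11\right) = 13 \left(-11\right) = -143$)
$d X = \left(-252\right) \left(-143\right) = 36036$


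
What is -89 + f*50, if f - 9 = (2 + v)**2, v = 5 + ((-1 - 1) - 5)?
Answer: 361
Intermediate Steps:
v = -2 (v = 5 + (-2 - 5) = 5 - 7 = -2)
f = 9 (f = 9 + (2 - 2)**2 = 9 + 0**2 = 9 + 0 = 9)
-89 + f*50 = -89 + 9*50 = -89 + 450 = 361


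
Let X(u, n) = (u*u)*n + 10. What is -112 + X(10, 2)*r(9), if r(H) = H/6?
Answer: 203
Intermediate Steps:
X(u, n) = 10 + n*u**2 (X(u, n) = u**2*n + 10 = n*u**2 + 10 = 10 + n*u**2)
r(H) = H/6 (r(H) = H*(1/6) = H/6)
-112 + X(10, 2)*r(9) = -112 + (10 + 2*10**2)*((1/6)*9) = -112 + (10 + 2*100)*(3/2) = -112 + (10 + 200)*(3/2) = -112 + 210*(3/2) = -112 + 315 = 203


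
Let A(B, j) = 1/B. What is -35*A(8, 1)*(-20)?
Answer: 175/2 ≈ 87.500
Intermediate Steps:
-35*A(8, 1)*(-20) = -35/8*(-20) = 175/2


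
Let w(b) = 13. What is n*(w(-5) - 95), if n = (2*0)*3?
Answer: 0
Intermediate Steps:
n = 0 (n = 0*3 = 0)
n*(w(-5) - 95) = 0*(13 - 95) = 0*(-82) = 0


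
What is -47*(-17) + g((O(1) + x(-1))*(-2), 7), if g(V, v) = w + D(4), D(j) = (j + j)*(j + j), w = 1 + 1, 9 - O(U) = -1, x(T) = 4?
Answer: 865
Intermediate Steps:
O(U) = 10 (O(U) = 9 - 1*(-1) = 9 + 1 = 10)
w = 2
D(j) = 4*j² (D(j) = (2*j)*(2*j) = 4*j²)
g(V, v) = 66 (g(V, v) = 2 + 4*4² = 2 + 4*16 = 2 + 64 = 66)
-47*(-17) + g((O(1) + x(-1))*(-2), 7) = -47*(-17) + 66 = 799 + 66 = 865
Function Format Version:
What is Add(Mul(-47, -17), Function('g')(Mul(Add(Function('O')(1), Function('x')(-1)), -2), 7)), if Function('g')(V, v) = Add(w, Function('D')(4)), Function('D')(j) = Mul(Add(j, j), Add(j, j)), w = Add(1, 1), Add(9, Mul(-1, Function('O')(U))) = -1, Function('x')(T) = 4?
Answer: 865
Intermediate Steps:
Function('O')(U) = 10 (Function('O')(U) = Add(9, Mul(-1, -1)) = Add(9, 1) = 10)
w = 2
Function('D')(j) = Mul(4, Pow(j, 2)) (Function('D')(j) = Mul(Mul(2, j), Mul(2, j)) = Mul(4, Pow(j, 2)))
Function('g')(V, v) = 66 (Function('g')(V, v) = Add(2, Mul(4, Pow(4, 2))) = Add(2, Mul(4, 16)) = Add(2, 64) = 66)
Add(Mul(-47, -17), Function('g')(Mul(Add(Function('O')(1), Function('x')(-1)), -2), 7)) = Add(Mul(-47, -17), 66) = Add(799, 66) = 865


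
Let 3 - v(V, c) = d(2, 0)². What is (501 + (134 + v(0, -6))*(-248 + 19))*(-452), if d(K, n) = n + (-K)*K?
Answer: 12298016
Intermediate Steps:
d(K, n) = n - K²
v(V, c) = -13 (v(V, c) = 3 - (0 - 1*2²)² = 3 - (0 - 1*4)² = 3 - (0 - 4)² = 3 - 1*(-4)² = 3 - 1*16 = 3 - 16 = -13)
(501 + (134 + v(0, -6))*(-248 + 19))*(-452) = (501 + (134 - 13)*(-248 + 19))*(-452) = (501 + 121*(-229))*(-452) = (501 - 27709)*(-452) = -27208*(-452) = 12298016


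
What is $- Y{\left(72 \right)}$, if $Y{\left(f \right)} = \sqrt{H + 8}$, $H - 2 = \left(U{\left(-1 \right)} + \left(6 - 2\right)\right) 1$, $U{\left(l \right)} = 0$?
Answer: $- \sqrt{14} \approx -3.7417$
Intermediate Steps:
$H = 6$ ($H = 2 + \left(0 + \left(6 - 2\right)\right) 1 = 2 + \left(0 + 4\right) 1 = 2 + 4 \cdot 1 = 2 + 4 = 6$)
$Y{\left(f \right)} = \sqrt{14}$ ($Y{\left(f \right)} = \sqrt{6 + 8} = \sqrt{14}$)
$- Y{\left(72 \right)} = - \sqrt{14}$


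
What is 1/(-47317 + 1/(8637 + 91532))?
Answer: -100169/4739696572 ≈ -2.1134e-5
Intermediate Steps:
1/(-47317 + 1/(8637 + 91532)) = 1/(-47317 + 1/100169) = 1/(-4739696572/100169) = -100169/4739696572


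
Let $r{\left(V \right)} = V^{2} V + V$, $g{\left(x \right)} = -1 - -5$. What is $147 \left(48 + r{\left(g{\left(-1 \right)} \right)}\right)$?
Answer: $17052$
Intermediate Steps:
$g{\left(x \right)} = 4$ ($g{\left(x \right)} = -1 + 5 = 4$)
$r{\left(V \right)} = V + V^{3}$ ($r{\left(V \right)} = V^{3} + V = V + V^{3}$)
$147 \left(48 + r{\left(g{\left(-1 \right)} \right)}\right) = 147 \left(48 + \left(4 + 4^{3}\right)\right) = 147 \left(48 + \left(4 + 64\right)\right) = 147 \left(48 + 68\right) = 147 \cdot 116 = 17052$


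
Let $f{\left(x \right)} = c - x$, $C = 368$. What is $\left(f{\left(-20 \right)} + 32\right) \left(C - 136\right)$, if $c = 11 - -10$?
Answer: $16936$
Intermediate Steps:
$c = 21$ ($c = 11 + 10 = 21$)
$f{\left(x \right)} = 21 - x$
$\left(f{\left(-20 \right)} + 32\right) \left(C - 136\right) = \left(\left(21 - -20\right) + 32\right) \left(368 - 136\right) = \left(\left(21 + 20\right) + 32\right) 232 = \left(41 + 32\right) 232 = 73 \cdot 232 = 16936$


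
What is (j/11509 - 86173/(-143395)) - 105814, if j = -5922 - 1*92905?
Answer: -10273030671434/97078415 ≈ -1.0582e+5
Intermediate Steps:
j = -98827 (j = -5922 - 92905 = -98827)
(j/11509 - 86173/(-143395)) - 105814 = (-98827/11509 - 86173/(-143395)) - 105814 = (-98827*1/11509 - 86173*(-1/143395)) - 105814 = (-98827/11509 + 5069/8435) - 105814 = -775266624/97078415 - 105814 = -10273030671434/97078415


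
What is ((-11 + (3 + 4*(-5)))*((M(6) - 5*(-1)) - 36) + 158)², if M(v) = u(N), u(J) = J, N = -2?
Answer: 1170724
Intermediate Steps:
M(v) = -2
((-11 + (3 + 4*(-5)))*((M(6) - 5*(-1)) - 36) + 158)² = ((-11 + (3 + 4*(-5)))*((-2 - 5*(-1)) - 36) + 158)² = ((-11 + (3 - 20))*((-2 + 5) - 36) + 158)² = ((-11 - 17)*(3 - 36) + 158)² = (-28*(-33) + 158)² = (924 + 158)² = 1082² = 1170724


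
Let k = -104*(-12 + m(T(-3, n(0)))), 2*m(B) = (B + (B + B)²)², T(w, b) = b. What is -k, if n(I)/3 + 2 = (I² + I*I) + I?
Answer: 989040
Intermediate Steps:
n(I) = -6 + 3*I + 6*I² (n(I) = -6 + 3*((I² + I*I) + I) = -6 + 3*((I² + I²) + I) = -6 + 3*(2*I² + I) = -6 + 3*(I + 2*I²) = -6 + (3*I + 6*I²) = -6 + 3*I + 6*I²)
m(B) = (B + 4*B²)²/2 (m(B) = (B + (B + B)²)²/2 = (B + (2*B)²)²/2 = (B + 4*B²)²/2)
k = -989040 (k = -104*(-12 + (-6 + 3*0 + 6*0²)²*(1 + 4*(-6 + 3*0 + 6*0²))²/2) = -104*(-12 + (-6 + 0 + 6*0)²*(1 + 4*(-6 + 0 + 6*0))²/2) = -104*(-12 + (-6 + 0 + 0)²*(1 + 4*(-6 + 0 + 0))²/2) = -104*(-12 + (½)*(-6)²*(1 + 4*(-6))²) = -104*(-12 + (½)*36*(1 - 24)²) = -104*(-12 + (½)*36*(-23)²) = -104*(-12 + (½)*36*529) = -104*(-12 + 9522) = -104*9510 = -989040)
-k = -1*(-989040) = 989040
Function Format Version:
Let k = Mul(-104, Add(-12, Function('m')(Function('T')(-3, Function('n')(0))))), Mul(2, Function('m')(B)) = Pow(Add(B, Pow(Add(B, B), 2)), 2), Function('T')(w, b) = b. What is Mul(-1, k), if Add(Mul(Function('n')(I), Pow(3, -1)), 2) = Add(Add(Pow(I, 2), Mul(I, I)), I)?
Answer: 989040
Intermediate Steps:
Function('n')(I) = Add(-6, Mul(3, I), Mul(6, Pow(I, 2))) (Function('n')(I) = Add(-6, Mul(3, Add(Add(Pow(I, 2), Mul(I, I)), I))) = Add(-6, Mul(3, Add(Add(Pow(I, 2), Pow(I, 2)), I))) = Add(-6, Mul(3, Add(Mul(2, Pow(I, 2)), I))) = Add(-6, Mul(3, Add(I, Mul(2, Pow(I, 2))))) = Add(-6, Add(Mul(3, I), Mul(6, Pow(I, 2)))) = Add(-6, Mul(3, I), Mul(6, Pow(I, 2))))
Function('m')(B) = Mul(Rational(1, 2), Pow(Add(B, Mul(4, Pow(B, 2))), 2)) (Function('m')(B) = Mul(Rational(1, 2), Pow(Add(B, Pow(Add(B, B), 2)), 2)) = Mul(Rational(1, 2), Pow(Add(B, Pow(Mul(2, B), 2)), 2)) = Mul(Rational(1, 2), Pow(Add(B, Mul(4, Pow(B, 2))), 2)))
k = -989040 (k = Mul(-104, Add(-12, Mul(Rational(1, 2), Pow(Add(-6, Mul(3, 0), Mul(6, Pow(0, 2))), 2), Pow(Add(1, Mul(4, Add(-6, Mul(3, 0), Mul(6, Pow(0, 2))))), 2)))) = Mul(-104, Add(-12, Mul(Rational(1, 2), Pow(Add(-6, 0, Mul(6, 0)), 2), Pow(Add(1, Mul(4, Add(-6, 0, Mul(6, 0)))), 2)))) = Mul(-104, Add(-12, Mul(Rational(1, 2), Pow(Add(-6, 0, 0), 2), Pow(Add(1, Mul(4, Add(-6, 0, 0))), 2)))) = Mul(-104, Add(-12, Mul(Rational(1, 2), Pow(-6, 2), Pow(Add(1, Mul(4, -6)), 2)))) = Mul(-104, Add(-12, Mul(Rational(1, 2), 36, Pow(Add(1, -24), 2)))) = Mul(-104, Add(-12, Mul(Rational(1, 2), 36, Pow(-23, 2)))) = Mul(-104, Add(-12, Mul(Rational(1, 2), 36, 529))) = Mul(-104, Add(-12, 9522)) = Mul(-104, 9510) = -989040)
Mul(-1, k) = Mul(-1, -989040) = 989040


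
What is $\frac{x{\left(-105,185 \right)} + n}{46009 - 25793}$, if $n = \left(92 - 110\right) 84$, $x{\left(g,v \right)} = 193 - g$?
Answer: $- \frac{607}{10108} \approx -0.060051$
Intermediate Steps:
$n = -1512$ ($n = \left(-18\right) 84 = -1512$)
$\frac{x{\left(-105,185 \right)} + n}{46009 - 25793} = \frac{\left(193 - -105\right) - 1512}{46009 - 25793} = \frac{\left(193 + 105\right) - 1512}{20216} = \left(298 - 1512\right) \frac{1}{20216} = \left(-1214\right) \frac{1}{20216} = - \frac{607}{10108}$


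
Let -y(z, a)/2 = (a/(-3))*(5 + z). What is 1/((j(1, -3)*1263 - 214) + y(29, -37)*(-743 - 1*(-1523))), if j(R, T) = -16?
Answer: -1/674582 ≈ -1.4824e-6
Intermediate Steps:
y(z, a) = 2*a*(5 + z)/3 (y(z, a) = -2*a/(-3)*(5 + z) = -2*a*(-⅓)*(5 + z) = -2*(-a/3)*(5 + z) = -(-2)*a*(5 + z)/3 = 2*a*(5 + z)/3)
1/((j(1, -3)*1263 - 214) + y(29, -37)*(-743 - 1*(-1523))) = 1/((-16*1263 - 214) + ((⅔)*(-37)*(5 + 29))*(-743 - 1*(-1523))) = 1/((-20208 - 214) + ((⅔)*(-37)*34)*(-743 + 1523)) = 1/(-20422 - 2516/3*780) = 1/(-20422 - 654160) = 1/(-674582) = -1/674582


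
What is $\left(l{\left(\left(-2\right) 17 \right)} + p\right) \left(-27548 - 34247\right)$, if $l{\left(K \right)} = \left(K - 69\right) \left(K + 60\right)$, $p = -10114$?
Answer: $790481640$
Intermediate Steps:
$l{\left(K \right)} = \left(-69 + K\right) \left(60 + K\right)$
$\left(l{\left(\left(-2\right) 17 \right)} + p\right) \left(-27548 - 34247\right) = \left(\left(-4140 + \left(\left(-2\right) 17\right)^{2} - 9 \left(\left(-2\right) 17\right)\right) - 10114\right) \left(-27548 - 34247\right) = \left(\left(-4140 + \left(-34\right)^{2} - -306\right) - 10114\right) \left(-61795\right) = \left(\left(-4140 + 1156 + 306\right) - 10114\right) \left(-61795\right) = \left(-2678 - 10114\right) \left(-61795\right) = \left(-12792\right) \left(-61795\right) = 790481640$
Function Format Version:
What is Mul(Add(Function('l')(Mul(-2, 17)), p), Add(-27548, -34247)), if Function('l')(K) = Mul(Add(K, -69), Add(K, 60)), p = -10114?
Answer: 790481640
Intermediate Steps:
Function('l')(K) = Mul(Add(-69, K), Add(60, K))
Mul(Add(Function('l')(Mul(-2, 17)), p), Add(-27548, -34247)) = Mul(Add(Add(-4140, Pow(Mul(-2, 17), 2), Mul(-9, Mul(-2, 17))), -10114), Add(-27548, -34247)) = Mul(Add(Add(-4140, Pow(-34, 2), Mul(-9, -34)), -10114), -61795) = Mul(Add(Add(-4140, 1156, 306), -10114), -61795) = Mul(Add(-2678, -10114), -61795) = Mul(-12792, -61795) = 790481640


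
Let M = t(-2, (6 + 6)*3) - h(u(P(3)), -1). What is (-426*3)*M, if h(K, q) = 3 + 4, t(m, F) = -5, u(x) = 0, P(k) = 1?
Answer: 15336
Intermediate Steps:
h(K, q) = 7
M = -12 (M = -5 - 1*7 = -5 - 7 = -12)
(-426*3)*M = -426*3*(-12) = -1278*(-12) = 15336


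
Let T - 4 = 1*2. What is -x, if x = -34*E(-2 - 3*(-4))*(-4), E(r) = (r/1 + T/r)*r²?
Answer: -144160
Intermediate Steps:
T = 6 (T = 4 + 1*2 = 4 + 2 = 6)
E(r) = r²*(r + 6/r) (E(r) = (r/1 + 6/r)*r² = (r*1 + 6/r)*r² = (r + 6/r)*r² = r²*(r + 6/r))
x = 144160 (x = -34*(-2 - 3*(-4))*(6 + (-2 - 3*(-4))²)*(-4) = -34*(-2 + 12)*(6 + (-2 + 12)²)*(-4) = -340*(6 + 10²)*(-4) = -340*(6 + 100)*(-4) = -340*106*(-4) = -34*1060*(-4) = -36040*(-4) = 144160)
-x = -1*144160 = -144160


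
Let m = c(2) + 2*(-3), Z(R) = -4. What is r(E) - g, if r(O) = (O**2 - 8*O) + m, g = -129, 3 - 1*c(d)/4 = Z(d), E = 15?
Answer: 256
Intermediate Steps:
c(d) = 28 (c(d) = 12 - 4*(-4) = 12 + 16 = 28)
m = 22 (m = 28 + 2*(-3) = 28 - 6 = 22)
r(O) = 22 + O**2 - 8*O (r(O) = (O**2 - 8*O) + 22 = 22 + O**2 - 8*O)
r(E) - g = (22 + 15**2 - 8*15) - 1*(-129) = (22 + 225 - 120) + 129 = 127 + 129 = 256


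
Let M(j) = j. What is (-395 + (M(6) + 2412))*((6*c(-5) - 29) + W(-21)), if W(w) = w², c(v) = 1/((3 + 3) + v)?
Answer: 845614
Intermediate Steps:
c(v) = 1/(6 + v)
(-395 + (M(6) + 2412))*((6*c(-5) - 29) + W(-21)) = (-395 + (6 + 2412))*((6/(6 - 5) - 29) + (-21)²) = (-395 + 2418)*((6/1 - 29) + 441) = 2023*((6*1 - 29) + 441) = 2023*((6 - 29) + 441) = 2023*(-23 + 441) = 2023*418 = 845614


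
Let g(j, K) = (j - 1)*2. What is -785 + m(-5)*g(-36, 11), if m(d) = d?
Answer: -415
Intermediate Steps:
g(j, K) = -2 + 2*j (g(j, K) = (-1 + j)*2 = -2 + 2*j)
-785 + m(-5)*g(-36, 11) = -785 - 5*(-2 + 2*(-36)) = -785 - 5*(-2 - 72) = -785 - 5*(-74) = -785 + 370 = -415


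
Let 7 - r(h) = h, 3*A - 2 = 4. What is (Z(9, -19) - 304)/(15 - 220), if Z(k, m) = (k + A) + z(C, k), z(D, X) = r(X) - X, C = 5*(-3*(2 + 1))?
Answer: 304/205 ≈ 1.4829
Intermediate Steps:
A = 2 (A = 2/3 + (1/3)*4 = 2/3 + 4/3 = 2)
r(h) = 7 - h
C = -45 (C = 5*(-3*3) = 5*(-9) = -45)
z(D, X) = 7 - 2*X (z(D, X) = (7 - X) - X = 7 - 2*X)
Z(k, m) = 9 - k (Z(k, m) = (k + 2) + (7 - 2*k) = (2 + k) + (7 - 2*k) = 9 - k)
(Z(9, -19) - 304)/(15 - 220) = ((9 - 1*9) - 304)/(15 - 220) = ((9 - 9) - 304)/(-205) = (0 - 304)*(-1/205) = -304*(-1/205) = 304/205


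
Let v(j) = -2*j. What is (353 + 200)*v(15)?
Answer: -16590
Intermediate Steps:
(353 + 200)*v(15) = (353 + 200)*(-2*15) = 553*(-30) = -16590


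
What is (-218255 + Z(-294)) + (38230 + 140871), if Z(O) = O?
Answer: -39448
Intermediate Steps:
(-218255 + Z(-294)) + (38230 + 140871) = (-218255 - 294) + (38230 + 140871) = -218549 + 179101 = -39448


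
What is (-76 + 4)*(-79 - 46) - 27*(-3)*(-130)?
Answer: -1530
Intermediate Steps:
(-76 + 4)*(-79 - 46) - 27*(-3)*(-130) = -72*(-125) + 81*(-130) = 9000 - 10530 = -1530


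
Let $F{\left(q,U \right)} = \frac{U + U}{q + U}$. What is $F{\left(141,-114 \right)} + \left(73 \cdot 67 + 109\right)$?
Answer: $\frac{44924}{9} \approx 4991.6$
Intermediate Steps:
$F{\left(q,U \right)} = \frac{2 U}{U + q}$
$F{\left(141,-114 \right)} + \left(73 \cdot 67 + 109\right) = 2 \left(-114\right) \frac{1}{-114 + 141} + \left(73 \cdot 67 + 109\right) = 2 \left(-114\right) \frac{1}{27} + \left(4891 + 109\right) = 2 \left(-114\right) \frac{1}{27} + 5000 = - \frac{76}{9} + 5000 = \frac{44924}{9}$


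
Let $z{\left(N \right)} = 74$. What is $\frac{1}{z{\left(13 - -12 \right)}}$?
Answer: $\frac{1}{74} \approx 0.013514$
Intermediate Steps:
$\frac{1}{z{\left(13 - -12 \right)}} = \frac{1}{74}$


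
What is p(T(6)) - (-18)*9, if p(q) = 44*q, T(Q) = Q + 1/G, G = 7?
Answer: 3026/7 ≈ 432.29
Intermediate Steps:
T(Q) = ⅐ + Q (T(Q) = Q + 1/7 = Q + ⅐ = ⅐ + Q)
p(T(6)) - (-18)*9 = 44*(⅐ + 6) - (-18)*9 = 44*(43/7) - 1*(-162) = 1892/7 + 162 = 3026/7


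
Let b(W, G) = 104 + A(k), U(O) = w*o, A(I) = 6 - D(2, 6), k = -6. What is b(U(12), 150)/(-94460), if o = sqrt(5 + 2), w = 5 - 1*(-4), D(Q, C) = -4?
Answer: -57/47230 ≈ -0.0012069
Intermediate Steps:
w = 9 (w = 5 + 4 = 9)
o = sqrt(7) ≈ 2.6458
A(I) = 10 (A(I) = 6 - 1*(-4) = 6 + 4 = 10)
U(O) = 9*sqrt(7)
b(W, G) = 114 (b(W, G) = 104 + 10 = 114)
b(U(12), 150)/(-94460) = 114/(-94460) = 114*(-1/94460) = -57/47230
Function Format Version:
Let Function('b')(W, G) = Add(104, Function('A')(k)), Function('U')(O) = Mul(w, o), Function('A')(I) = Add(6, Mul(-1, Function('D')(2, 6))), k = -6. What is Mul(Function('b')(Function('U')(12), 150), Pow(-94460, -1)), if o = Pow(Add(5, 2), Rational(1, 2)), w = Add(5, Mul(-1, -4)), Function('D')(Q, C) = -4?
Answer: Rational(-57, 47230) ≈ -0.0012069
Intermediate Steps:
w = 9 (w = Add(5, 4) = 9)
o = Pow(7, Rational(1, 2)) ≈ 2.6458
Function('A')(I) = 10 (Function('A')(I) = Add(6, Mul(-1, -4)) = Add(6, 4) = 10)
Function('U')(O) = Mul(9, Pow(7, Rational(1, 2)))
Function('b')(W, G) = 114 (Function('b')(W, G) = Add(104, 10) = 114)
Mul(Function('b')(Function('U')(12), 150), Pow(-94460, -1)) = Mul(114, Pow(-94460, -1)) = Mul(114, Rational(-1, 94460)) = Rational(-57, 47230)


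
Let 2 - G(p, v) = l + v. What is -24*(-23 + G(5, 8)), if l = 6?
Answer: 840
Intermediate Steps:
G(p, v) = -4 - v (G(p, v) = 2 - (6 + v) = 2 + (-6 - v) = -4 - v)
-24*(-23 + G(5, 8)) = -24*(-23 + (-4 - 1*8)) = -24*(-23 + (-4 - 8)) = -24*(-23 - 12) = -24*(-35) = 840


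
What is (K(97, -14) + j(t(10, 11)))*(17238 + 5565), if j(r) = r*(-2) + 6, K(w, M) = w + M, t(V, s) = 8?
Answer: 1664619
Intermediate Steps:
K(w, M) = M + w
j(r) = 6 - 2*r (j(r) = -2*r + 6 = 6 - 2*r)
(K(97, -14) + j(t(10, 11)))*(17238 + 5565) = ((-14 + 97) + (6 - 2*8))*(17238 + 5565) = (83 + (6 - 16))*22803 = (83 - 10)*22803 = 73*22803 = 1664619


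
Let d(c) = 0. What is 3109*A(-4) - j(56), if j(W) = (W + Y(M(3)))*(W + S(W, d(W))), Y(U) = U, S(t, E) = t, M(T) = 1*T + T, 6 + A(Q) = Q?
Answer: -38034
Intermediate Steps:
A(Q) = -6 + Q
M(T) = 2*T (M(T) = T + T = 2*T)
j(W) = 2*W*(6 + W) (j(W) = (W + 2*3)*(W + W) = (W + 6)*(2*W) = (6 + W)*(2*W) = 2*W*(6 + W))
3109*A(-4) - j(56) = 3109*(-6 - 4) - 2*56*(6 + 56) = 3109*(-10) - 2*56*62 = -31090 - 1*6944 = -31090 - 6944 = -38034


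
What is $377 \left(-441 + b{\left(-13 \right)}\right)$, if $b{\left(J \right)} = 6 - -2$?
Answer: $-163241$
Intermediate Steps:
$b{\left(J \right)} = 8$ ($b{\left(J \right)} = 6 + 2 = 8$)
$377 \left(-441 + b{\left(-13 \right)}\right) = 377 \left(-441 + 8\right) = 377 \left(-433\right) = -163241$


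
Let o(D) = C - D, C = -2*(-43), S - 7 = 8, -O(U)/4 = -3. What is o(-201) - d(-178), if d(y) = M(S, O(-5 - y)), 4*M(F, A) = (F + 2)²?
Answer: 859/4 ≈ 214.75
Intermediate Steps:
O(U) = 12 (O(U) = -4*(-3) = 12)
S = 15 (S = 7 + 8 = 15)
C = 86
M(F, A) = (2 + F)²/4 (M(F, A) = (F + 2)²/4 = (2 + F)²/4)
d(y) = 289/4 (d(y) = (2 + 15)²/4 = (¼)*17² = (¼)*289 = 289/4)
o(D) = 86 - D
o(-201) - d(-178) = (86 - 1*(-201)) - 1*289/4 = (86 + 201) - 289/4 = 287 - 289/4 = 859/4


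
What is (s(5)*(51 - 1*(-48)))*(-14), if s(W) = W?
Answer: -6930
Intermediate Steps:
(s(5)*(51 - 1*(-48)))*(-14) = (5*(51 - 1*(-48)))*(-14) = (5*(51 + 48))*(-14) = (5*99)*(-14) = 495*(-14) = -6930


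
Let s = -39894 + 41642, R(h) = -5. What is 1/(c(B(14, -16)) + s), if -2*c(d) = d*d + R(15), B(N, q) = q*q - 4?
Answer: -2/60003 ≈ -3.3332e-5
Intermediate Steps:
B(N, q) = -4 + q² (B(N, q) = q² - 4 = -4 + q²)
s = 1748
c(d) = 5/2 - d²/2 (c(d) = -(d*d - 5)/2 = -(d² - 5)/2 = -(-5 + d²)/2 = 5/2 - d²/2)
1/(c(B(14, -16)) + s) = 1/((5/2 - (-4 + (-16)²)²/2) + 1748) = 1/((5/2 - (-4 + 256)²/2) + 1748) = 1/((5/2 - ½*252²) + 1748) = 1/((5/2 - ½*63504) + 1748) = 1/((5/2 - 31752) + 1748) = 1/(-63499/2 + 1748) = 1/(-60003/2) = -2/60003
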